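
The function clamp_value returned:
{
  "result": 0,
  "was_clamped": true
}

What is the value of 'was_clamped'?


true


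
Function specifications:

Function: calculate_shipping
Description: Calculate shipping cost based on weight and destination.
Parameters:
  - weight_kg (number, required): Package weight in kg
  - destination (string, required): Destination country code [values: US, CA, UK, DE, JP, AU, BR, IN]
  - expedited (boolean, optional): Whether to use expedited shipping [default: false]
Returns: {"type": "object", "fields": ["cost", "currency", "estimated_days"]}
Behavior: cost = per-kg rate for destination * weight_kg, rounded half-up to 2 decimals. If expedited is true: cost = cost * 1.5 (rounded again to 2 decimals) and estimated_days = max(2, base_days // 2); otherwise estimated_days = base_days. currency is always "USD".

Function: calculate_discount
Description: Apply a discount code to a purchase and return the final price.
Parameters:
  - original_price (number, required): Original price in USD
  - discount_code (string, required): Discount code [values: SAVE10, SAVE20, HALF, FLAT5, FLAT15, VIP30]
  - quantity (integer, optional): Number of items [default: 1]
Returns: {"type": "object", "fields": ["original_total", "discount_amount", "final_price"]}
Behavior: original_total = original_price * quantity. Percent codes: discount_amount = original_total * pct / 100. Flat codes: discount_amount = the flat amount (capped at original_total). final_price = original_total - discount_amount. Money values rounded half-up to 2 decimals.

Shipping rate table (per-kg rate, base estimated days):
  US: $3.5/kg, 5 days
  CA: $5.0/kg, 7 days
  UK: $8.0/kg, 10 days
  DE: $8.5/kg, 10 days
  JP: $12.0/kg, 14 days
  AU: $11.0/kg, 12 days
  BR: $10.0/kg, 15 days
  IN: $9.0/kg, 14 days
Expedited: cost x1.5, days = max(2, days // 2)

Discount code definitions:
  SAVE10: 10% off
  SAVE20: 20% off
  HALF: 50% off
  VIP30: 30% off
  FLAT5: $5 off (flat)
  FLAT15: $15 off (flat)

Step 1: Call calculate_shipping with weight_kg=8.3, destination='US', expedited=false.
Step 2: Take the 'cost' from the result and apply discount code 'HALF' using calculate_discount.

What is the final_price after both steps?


Step 1: calculate_shipping(weight_kg=8.3, destination=US, expedited=false)
  Rate for US: $3.5/kg, base 5 days
  cost = 3.5 * 8.3 = 29.05 -> 29.05
  expedited not set/false: estimated_days = 5
  -> cost = 29.05 USD
Step 2: calculate_discount(original_price=29.05, discount_code=HALF, quantity=1)
  original_total = 29.05 * 1 = 29.05
  HALF = 50% off: discount_amount = 29.05 * 50/100 = 14.525 -> 14.53
  final_price = 29.05 - 14.53 = 14.52
  -> final_price = 14.52
$14.52


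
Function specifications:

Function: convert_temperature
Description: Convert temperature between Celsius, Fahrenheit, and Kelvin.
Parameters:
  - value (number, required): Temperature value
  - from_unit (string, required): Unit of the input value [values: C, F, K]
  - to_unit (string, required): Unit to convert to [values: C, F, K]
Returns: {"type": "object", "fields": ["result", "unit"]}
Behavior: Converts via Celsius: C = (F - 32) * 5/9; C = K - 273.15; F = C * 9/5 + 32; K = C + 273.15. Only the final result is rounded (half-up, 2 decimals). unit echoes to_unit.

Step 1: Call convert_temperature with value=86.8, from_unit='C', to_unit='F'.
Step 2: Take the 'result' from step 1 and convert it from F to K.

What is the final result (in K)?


Step 1: convert_temperature(value=86.8, from_unit=C, to_unit=F)
  Input already in C: 86.8
  To F: 86.8 * 9/5 + 32 = 188.24
  Round to 2 decimals: 188.24
  -> result = 188.24 F
Step 2: convert_temperature(value=188.24, from_unit=F, to_unit=K)
  To C: (188.24 - 32) * 5/9 = 86.8
  To K: 86.8 + 273.15 = 359.95
  Round to 2 decimals: 359.95
  -> result = 359.95 K
359.95 K


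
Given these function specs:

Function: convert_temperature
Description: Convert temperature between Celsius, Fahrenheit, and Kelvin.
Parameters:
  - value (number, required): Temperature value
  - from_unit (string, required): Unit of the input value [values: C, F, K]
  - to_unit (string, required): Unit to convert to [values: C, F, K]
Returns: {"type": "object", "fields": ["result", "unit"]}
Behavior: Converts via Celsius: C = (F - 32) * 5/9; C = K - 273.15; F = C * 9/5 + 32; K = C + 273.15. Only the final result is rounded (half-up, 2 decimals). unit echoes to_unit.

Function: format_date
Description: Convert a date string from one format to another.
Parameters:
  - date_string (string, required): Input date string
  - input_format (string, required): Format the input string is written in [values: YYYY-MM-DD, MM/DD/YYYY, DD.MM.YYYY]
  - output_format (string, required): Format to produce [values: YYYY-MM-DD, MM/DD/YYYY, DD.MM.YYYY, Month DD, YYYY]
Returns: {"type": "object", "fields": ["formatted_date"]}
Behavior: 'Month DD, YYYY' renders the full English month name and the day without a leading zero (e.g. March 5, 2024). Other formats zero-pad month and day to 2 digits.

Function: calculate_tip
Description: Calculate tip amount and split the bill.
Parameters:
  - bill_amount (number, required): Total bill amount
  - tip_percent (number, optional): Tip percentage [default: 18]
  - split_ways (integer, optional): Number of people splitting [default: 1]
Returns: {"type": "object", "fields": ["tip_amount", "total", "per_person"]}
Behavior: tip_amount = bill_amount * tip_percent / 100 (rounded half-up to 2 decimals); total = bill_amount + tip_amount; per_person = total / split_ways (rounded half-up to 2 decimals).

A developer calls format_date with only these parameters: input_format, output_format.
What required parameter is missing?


Required parameters: date_string, input_format, output_format
Provided: input_format, output_format
Missing: date_string
date_string


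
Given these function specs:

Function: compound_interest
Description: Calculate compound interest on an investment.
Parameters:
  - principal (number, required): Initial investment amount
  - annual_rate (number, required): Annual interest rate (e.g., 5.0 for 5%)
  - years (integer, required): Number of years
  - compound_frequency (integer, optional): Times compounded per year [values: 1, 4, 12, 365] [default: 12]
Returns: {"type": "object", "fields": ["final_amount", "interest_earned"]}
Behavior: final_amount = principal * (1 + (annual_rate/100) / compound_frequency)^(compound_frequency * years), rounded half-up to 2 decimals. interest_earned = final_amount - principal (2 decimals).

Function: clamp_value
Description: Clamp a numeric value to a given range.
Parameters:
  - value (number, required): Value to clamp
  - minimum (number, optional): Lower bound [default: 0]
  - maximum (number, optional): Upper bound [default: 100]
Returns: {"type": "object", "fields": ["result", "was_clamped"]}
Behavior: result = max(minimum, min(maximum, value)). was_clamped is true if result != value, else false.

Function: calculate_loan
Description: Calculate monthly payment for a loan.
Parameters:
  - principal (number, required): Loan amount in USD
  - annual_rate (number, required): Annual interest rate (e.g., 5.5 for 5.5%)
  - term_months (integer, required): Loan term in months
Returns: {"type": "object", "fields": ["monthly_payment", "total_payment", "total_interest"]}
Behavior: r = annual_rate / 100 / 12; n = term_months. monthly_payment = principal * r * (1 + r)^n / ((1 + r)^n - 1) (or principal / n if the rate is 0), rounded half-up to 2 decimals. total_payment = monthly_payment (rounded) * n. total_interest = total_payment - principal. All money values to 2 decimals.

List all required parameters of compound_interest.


Parameters of compound_interest and their required/optional flag:
  principal: required
  annual_rate: required
  years: required
  compound_frequency: optional
annual_rate, principal, years


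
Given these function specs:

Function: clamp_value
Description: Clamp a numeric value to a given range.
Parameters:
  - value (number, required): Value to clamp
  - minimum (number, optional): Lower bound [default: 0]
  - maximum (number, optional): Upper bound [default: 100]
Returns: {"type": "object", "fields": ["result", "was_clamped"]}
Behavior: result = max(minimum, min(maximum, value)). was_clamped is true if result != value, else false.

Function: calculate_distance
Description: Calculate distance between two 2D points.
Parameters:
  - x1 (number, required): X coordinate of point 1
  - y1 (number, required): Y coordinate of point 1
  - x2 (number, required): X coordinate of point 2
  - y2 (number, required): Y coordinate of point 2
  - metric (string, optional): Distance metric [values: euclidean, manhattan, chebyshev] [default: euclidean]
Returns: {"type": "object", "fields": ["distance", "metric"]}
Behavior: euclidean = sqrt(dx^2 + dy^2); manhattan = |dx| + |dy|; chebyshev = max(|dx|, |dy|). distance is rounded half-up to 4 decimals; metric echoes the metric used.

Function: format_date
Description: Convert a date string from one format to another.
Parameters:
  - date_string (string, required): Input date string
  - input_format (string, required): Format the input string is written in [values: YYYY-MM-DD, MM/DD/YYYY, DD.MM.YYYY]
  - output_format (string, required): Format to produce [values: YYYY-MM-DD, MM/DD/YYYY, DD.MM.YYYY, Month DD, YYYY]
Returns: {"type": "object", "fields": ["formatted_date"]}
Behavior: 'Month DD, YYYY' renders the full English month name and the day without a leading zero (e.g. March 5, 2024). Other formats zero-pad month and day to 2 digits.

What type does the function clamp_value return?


The clamp_value spec declares Returns: {"type": "object", "fields": ["result", "was_clamped"]}
Type:
object


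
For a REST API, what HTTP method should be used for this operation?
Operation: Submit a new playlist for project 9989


GET = read, POST = create, PUT = update/replace, DELETE = remove
This operation is a create.
POST


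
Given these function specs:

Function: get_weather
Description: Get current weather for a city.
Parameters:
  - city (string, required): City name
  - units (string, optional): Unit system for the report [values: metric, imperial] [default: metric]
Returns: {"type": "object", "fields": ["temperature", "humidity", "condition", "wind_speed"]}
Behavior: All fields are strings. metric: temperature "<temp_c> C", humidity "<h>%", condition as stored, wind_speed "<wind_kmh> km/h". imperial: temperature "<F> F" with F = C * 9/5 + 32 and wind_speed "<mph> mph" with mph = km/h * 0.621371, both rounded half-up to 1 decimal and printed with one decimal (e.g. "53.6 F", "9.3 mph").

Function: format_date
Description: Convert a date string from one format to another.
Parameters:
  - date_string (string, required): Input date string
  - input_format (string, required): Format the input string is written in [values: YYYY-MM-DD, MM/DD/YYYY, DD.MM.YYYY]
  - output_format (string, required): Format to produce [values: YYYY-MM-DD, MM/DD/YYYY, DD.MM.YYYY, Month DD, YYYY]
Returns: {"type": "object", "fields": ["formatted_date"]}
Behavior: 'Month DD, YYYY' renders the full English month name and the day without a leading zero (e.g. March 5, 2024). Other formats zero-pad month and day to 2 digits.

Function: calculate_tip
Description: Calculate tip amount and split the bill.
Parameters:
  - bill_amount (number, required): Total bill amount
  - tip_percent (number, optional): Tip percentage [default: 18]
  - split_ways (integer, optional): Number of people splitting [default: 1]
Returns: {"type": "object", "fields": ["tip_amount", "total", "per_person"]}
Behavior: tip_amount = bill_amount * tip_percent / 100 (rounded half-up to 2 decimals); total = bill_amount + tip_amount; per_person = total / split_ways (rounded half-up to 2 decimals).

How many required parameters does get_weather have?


Parameters of get_weather: city (required), units (optional)
Required count:
1


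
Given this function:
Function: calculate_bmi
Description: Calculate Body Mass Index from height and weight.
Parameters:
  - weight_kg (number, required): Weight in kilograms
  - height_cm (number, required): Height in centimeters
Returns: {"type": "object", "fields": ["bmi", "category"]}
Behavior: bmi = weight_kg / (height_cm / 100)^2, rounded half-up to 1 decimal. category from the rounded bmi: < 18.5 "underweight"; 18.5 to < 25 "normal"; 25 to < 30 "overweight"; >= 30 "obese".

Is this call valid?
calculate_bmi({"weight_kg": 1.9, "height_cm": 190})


Checking all required parameters present and types match... All valid.
Valid


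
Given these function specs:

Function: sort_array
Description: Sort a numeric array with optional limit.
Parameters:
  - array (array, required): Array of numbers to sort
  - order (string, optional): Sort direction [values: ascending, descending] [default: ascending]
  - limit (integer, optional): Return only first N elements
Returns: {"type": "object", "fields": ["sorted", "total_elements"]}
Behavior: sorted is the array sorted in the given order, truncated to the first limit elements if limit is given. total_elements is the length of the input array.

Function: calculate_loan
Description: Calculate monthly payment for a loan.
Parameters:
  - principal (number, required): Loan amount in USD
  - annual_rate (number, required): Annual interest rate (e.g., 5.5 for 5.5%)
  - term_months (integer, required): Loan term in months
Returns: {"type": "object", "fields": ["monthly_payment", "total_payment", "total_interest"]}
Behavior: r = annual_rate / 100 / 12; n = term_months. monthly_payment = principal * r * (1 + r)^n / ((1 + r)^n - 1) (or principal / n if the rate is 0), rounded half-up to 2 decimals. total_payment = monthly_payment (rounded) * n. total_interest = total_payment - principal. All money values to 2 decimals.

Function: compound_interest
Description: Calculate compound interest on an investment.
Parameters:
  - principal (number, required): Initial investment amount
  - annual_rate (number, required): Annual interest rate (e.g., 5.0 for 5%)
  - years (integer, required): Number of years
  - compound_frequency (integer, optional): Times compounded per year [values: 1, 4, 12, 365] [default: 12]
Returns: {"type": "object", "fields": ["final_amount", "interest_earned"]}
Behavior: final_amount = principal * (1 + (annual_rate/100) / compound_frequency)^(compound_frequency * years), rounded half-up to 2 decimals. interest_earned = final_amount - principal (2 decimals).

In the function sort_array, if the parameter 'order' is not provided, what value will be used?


The sort_array spec declares:
  - order (string, optional): Sort direction [values: ascending, descending] [default: ascending]
Default:
ascending


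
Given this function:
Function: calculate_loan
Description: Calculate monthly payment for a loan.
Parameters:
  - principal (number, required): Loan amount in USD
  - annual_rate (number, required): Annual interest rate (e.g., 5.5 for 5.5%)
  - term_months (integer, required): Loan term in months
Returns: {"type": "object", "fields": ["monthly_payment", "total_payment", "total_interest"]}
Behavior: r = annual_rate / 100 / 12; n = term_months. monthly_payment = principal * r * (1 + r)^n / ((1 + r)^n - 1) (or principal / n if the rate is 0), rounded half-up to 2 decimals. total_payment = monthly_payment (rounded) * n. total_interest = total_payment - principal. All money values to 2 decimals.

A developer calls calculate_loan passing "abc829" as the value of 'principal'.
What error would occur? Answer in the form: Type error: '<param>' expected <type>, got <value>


Spec: 'principal' is declared as number; "abc829" is a string.
Type error: 'principal' expected number, got "abc829"


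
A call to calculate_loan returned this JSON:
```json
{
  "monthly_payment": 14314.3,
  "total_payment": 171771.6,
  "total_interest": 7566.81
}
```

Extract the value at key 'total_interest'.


7566.81


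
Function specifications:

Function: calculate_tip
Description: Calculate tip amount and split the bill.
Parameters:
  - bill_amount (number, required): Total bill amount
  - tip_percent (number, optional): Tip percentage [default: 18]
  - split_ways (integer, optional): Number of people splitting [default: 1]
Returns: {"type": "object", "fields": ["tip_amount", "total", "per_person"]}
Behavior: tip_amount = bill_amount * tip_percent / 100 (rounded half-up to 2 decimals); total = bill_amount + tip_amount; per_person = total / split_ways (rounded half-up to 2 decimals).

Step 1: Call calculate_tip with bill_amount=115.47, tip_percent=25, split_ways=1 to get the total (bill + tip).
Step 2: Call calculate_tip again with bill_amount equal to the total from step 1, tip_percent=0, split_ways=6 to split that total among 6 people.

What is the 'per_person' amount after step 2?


Step 1: calculate_tip(bill_amount=115.47, tip_percent=25, split_ways=1)
  tip_amount = 115.47 * 25/100 = 28.8675 -> 28.87
  total = 115.47 + 28.87 = 144.34
  per_person = 144.34 / 1 = 144.34 -> 144.34
  -> total = 144.34
Step 2: calculate_tip(bill_amount=144.34, tip_percent=0, split_ways=6)
  tip_amount = 144.34 * 0/100 = 0 -> 0.00
  total = 144.34 + 0.00 = 144.34
  per_person = 144.34 / 6 = 24.056667 -> 24.06
  -> per_person = 24.06
$24.06


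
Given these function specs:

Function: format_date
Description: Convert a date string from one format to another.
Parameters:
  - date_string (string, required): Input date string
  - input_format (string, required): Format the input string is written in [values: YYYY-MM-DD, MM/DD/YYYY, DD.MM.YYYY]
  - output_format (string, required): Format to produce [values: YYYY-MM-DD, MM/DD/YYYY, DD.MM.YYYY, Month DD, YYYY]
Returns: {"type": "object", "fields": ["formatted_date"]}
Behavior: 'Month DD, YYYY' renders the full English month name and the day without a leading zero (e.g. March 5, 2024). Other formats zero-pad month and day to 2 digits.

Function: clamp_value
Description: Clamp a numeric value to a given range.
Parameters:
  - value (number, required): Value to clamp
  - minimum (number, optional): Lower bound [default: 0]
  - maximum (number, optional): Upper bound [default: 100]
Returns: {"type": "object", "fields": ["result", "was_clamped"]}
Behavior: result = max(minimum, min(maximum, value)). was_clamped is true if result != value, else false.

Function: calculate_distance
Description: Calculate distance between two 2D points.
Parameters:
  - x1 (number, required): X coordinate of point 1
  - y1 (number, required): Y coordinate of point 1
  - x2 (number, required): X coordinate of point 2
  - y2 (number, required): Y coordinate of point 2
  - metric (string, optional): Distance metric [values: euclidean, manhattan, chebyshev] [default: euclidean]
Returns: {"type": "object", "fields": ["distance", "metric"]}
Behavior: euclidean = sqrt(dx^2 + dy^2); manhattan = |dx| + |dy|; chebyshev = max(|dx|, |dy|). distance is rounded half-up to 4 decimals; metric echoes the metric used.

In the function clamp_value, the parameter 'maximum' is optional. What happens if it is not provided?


The clamp_value spec declares:
  - maximum (number, optional): Upper bound [default: 100]
It defaults to 100


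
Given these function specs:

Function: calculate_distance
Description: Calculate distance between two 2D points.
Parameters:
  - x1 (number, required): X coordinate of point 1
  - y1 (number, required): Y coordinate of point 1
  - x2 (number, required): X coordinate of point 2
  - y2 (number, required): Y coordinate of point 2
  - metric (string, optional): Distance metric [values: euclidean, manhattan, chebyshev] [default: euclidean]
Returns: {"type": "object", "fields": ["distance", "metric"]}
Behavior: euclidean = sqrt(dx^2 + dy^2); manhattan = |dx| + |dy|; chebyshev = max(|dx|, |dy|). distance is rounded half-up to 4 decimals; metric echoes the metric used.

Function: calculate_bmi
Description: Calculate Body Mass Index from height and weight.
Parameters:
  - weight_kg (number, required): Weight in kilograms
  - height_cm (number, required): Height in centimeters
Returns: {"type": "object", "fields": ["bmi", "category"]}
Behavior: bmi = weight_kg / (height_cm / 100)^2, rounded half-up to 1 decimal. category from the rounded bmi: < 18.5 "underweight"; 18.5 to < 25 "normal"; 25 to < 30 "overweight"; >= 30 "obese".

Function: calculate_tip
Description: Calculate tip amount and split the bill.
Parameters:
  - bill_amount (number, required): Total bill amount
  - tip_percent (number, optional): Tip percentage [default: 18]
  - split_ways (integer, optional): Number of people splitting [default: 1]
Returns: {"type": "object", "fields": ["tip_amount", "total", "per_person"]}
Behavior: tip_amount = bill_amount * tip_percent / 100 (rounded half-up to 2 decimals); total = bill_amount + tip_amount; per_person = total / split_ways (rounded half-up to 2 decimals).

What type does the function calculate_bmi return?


The calculate_bmi spec declares Returns: {"type": "object", "fields": ["bmi", "category"]}
Type:
object


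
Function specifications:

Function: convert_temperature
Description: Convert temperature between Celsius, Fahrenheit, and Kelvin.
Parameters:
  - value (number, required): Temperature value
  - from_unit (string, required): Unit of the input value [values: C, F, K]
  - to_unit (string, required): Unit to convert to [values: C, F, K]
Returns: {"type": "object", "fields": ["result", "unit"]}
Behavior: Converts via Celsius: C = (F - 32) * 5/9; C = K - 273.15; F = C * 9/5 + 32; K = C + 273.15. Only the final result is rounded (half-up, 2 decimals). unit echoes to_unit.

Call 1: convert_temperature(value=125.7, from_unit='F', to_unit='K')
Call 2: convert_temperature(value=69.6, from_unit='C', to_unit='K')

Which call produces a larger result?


Call 1:
  To C: (125.7 - 32) * 5/9 = 52.055556
  To K: 52.055556 + 273.15 = 325.205556
  Round to 2 decimals: 325.21
  -> 325.21 K
Call 2:
  Input already in C: 69.6
  To K: 69.6 + 273.15 = 342.75
  Round to 2 decimals: 342.75
  -> 342.75 K
Call 2 (342.75 K)


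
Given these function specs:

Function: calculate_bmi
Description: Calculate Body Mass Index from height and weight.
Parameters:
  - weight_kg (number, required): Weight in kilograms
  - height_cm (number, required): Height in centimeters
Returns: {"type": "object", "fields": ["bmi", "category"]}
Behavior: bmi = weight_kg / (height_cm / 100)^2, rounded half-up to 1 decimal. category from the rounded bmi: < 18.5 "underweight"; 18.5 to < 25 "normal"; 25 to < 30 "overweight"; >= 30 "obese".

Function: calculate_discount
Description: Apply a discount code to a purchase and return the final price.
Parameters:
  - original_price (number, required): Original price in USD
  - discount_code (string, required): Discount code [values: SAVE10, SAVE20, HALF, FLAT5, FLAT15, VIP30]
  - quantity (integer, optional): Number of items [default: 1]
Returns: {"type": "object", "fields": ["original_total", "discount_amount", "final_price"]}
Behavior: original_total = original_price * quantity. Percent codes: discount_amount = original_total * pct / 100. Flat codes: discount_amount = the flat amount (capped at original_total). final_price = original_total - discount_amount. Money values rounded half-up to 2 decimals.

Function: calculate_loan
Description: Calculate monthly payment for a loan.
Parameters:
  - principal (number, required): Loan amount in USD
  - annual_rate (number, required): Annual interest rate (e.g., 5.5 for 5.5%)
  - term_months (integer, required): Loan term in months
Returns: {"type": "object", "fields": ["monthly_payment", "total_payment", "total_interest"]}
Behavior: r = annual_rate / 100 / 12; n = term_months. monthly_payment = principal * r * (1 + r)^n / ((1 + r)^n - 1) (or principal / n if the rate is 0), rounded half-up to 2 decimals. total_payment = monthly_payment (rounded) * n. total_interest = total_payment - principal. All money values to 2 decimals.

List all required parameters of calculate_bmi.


Parameters of calculate_bmi and their required/optional flag:
  weight_kg: required
  height_cm: required
height_cm, weight_kg


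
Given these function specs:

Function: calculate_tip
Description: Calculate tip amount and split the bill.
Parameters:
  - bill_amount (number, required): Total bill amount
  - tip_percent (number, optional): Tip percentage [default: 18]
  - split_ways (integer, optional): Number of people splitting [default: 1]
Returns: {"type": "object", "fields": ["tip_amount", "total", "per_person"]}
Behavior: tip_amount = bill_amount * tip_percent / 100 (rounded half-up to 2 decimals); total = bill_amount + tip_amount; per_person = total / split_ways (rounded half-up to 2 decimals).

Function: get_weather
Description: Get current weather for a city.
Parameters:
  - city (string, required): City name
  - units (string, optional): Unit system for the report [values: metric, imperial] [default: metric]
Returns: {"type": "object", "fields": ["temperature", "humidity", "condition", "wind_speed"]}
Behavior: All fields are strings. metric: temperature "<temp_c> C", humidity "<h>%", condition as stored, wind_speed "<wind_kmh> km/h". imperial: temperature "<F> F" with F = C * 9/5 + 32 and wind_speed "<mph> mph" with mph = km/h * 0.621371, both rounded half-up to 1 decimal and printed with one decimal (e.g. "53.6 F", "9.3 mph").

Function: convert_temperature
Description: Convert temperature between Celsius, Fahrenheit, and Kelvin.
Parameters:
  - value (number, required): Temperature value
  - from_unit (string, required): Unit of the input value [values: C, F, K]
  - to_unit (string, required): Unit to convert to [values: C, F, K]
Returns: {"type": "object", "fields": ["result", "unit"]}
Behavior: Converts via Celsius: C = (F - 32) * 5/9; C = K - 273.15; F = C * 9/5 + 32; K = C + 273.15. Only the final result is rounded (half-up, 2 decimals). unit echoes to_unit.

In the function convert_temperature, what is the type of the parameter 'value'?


The convert_temperature spec declares:
  - value (number, required): Temperature value
Type:
number


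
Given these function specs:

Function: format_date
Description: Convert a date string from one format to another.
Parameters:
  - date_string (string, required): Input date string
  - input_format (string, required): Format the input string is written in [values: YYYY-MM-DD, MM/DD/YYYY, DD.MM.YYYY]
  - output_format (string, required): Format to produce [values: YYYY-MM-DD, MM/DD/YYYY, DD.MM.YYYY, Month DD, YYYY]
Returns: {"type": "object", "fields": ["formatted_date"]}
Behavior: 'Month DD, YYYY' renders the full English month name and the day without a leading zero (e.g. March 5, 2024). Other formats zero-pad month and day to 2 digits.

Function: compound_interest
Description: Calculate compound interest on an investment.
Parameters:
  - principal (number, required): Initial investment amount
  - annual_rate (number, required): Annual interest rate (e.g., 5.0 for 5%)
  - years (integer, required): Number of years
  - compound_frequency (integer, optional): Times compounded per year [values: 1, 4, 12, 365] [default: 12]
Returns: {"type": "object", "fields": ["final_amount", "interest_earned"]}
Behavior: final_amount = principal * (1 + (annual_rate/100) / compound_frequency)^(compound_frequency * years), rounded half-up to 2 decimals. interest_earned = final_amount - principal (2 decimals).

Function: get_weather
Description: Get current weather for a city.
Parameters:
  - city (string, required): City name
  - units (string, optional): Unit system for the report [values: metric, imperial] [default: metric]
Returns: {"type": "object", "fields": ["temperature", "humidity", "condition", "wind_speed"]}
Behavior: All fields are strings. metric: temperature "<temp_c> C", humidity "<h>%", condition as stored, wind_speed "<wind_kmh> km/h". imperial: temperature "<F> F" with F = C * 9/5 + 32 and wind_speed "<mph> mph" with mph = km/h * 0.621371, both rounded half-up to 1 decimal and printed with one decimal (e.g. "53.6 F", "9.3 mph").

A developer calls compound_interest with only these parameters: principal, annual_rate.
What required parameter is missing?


Required parameters: principal, annual_rate, years
Provided: principal, annual_rate
Missing: years
years


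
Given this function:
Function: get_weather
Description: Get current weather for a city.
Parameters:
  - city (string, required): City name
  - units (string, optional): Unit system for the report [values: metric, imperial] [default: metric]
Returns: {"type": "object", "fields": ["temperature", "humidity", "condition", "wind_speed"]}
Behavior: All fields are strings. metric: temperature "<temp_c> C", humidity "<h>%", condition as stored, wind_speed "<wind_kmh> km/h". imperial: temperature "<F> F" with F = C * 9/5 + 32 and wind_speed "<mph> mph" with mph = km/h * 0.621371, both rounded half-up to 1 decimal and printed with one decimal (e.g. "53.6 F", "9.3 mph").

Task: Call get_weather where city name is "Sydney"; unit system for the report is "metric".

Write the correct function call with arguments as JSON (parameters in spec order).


Mapping each described value to its parameter name:
  'City name' -> city = "Sydney"
  'Unit system for the report' -> units = "metric"
get_weather({"city": "Sydney", "units": "metric"})


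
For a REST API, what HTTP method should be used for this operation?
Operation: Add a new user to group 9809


GET = read, POST = create, PUT = update/replace, DELETE = remove
This operation is a create.
POST


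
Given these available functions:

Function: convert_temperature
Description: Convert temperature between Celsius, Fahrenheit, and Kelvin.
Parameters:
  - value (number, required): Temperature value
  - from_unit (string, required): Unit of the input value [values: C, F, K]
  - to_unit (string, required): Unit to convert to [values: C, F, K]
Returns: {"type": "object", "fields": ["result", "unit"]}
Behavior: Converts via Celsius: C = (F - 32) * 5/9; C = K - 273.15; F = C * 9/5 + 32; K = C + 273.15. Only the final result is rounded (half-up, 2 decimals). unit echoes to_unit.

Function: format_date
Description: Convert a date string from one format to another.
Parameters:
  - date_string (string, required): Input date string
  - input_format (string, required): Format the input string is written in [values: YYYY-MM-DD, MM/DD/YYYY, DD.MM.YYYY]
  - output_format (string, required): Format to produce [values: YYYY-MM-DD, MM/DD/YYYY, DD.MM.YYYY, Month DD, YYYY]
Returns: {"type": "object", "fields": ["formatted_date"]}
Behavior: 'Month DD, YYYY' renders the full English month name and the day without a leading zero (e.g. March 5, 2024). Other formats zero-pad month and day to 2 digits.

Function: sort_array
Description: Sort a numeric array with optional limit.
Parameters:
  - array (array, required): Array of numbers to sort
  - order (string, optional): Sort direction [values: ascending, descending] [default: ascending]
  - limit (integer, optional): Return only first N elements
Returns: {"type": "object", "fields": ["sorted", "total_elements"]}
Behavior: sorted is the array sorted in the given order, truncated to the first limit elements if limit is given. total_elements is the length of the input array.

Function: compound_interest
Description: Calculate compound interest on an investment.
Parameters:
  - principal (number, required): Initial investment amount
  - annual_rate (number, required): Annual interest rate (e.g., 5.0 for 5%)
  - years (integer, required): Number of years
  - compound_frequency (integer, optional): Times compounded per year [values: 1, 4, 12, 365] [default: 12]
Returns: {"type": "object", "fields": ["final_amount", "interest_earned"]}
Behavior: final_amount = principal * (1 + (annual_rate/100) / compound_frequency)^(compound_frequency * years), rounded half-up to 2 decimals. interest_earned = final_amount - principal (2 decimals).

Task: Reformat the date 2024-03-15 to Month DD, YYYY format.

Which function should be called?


The task needs a function whose description is: Convert a date string from one format to another.
format_date


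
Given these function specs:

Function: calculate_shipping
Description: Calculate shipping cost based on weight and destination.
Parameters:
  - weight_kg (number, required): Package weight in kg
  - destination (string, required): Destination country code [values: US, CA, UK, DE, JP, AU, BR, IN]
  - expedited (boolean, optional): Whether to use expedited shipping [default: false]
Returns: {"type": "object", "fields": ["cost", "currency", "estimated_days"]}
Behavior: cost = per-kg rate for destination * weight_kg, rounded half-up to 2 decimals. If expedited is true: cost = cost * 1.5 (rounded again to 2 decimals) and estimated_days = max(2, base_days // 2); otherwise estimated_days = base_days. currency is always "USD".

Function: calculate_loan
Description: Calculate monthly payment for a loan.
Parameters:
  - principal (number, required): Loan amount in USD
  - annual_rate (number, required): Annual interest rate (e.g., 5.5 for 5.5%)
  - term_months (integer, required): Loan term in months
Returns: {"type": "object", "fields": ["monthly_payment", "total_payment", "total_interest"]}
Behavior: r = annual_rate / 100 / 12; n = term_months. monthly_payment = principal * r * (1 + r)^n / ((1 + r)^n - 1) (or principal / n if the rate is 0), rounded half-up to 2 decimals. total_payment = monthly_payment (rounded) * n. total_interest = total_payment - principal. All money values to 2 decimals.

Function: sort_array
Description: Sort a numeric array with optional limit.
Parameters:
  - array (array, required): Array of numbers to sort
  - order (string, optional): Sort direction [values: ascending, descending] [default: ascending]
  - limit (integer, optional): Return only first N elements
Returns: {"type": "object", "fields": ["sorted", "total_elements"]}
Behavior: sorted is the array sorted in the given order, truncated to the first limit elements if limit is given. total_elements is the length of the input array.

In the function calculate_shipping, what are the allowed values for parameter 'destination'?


The calculate_shipping spec declares:
  - destination (string, required): Destination country code [values: US, CA, UK, DE, JP, AU, BR, IN]
Allowed values:
US, CA, UK, DE, JP, AU, BR, IN


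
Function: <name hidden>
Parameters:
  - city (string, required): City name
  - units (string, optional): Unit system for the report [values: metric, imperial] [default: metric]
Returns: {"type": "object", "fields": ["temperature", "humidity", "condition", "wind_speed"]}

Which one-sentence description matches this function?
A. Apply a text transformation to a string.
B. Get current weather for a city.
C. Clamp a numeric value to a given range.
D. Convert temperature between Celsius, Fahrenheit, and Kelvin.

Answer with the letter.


Parameters city, units and return ["temperature", "humidity", "condition", "wind_speed"] fit: Get current weather for a city.
B


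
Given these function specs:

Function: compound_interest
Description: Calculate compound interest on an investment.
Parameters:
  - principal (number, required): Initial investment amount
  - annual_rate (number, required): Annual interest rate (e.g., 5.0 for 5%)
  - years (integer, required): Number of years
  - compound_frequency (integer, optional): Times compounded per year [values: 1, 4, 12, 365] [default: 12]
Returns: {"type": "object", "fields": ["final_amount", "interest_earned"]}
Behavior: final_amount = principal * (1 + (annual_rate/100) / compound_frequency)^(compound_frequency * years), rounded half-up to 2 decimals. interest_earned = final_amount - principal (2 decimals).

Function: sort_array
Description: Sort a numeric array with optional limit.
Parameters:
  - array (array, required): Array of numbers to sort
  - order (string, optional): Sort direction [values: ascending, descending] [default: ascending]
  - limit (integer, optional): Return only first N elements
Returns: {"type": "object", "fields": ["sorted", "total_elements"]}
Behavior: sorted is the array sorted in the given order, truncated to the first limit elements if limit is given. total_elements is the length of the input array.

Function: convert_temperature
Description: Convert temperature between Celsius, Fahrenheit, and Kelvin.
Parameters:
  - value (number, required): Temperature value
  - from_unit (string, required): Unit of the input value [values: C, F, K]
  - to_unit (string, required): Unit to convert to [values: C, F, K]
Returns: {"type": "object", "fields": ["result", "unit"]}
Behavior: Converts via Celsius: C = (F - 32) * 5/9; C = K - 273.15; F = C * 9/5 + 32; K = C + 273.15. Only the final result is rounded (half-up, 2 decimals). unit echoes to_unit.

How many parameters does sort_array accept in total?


Parameters of sort_array: array (required), order (optional), limit (optional)
Total:
3


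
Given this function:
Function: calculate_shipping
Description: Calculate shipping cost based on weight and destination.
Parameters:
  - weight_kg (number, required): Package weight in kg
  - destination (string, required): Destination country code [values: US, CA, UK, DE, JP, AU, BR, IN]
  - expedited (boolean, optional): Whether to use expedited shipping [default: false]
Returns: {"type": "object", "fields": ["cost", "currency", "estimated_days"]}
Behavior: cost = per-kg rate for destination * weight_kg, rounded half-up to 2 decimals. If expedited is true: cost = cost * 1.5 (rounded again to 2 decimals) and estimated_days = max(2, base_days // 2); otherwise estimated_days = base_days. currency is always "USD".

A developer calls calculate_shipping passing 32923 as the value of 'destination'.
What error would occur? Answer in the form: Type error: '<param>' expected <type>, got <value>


Spec: 'destination' is declared as string; 32923 is an integer.
Type error: 'destination' expected string, got 32923


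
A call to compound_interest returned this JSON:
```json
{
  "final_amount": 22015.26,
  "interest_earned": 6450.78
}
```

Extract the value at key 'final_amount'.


22015.26


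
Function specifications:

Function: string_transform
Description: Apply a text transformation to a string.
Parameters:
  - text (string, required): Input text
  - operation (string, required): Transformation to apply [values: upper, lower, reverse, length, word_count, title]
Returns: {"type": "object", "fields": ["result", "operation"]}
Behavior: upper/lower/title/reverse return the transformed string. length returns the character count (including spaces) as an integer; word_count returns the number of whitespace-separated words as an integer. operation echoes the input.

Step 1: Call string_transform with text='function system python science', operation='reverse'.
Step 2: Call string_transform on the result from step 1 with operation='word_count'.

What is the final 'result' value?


Step 1: string_transform(text='function system python science', operation='reverse')
  -> result = 'ecneics nohtyp metsys noitcnuf'
Step 2: string_transform(text='ecneics nohtyp metsys noitcnuf', operation='word_count')
  words: ecneics, nohtyp, metsys, noitcnuf -> 4
  -> result = 4
4


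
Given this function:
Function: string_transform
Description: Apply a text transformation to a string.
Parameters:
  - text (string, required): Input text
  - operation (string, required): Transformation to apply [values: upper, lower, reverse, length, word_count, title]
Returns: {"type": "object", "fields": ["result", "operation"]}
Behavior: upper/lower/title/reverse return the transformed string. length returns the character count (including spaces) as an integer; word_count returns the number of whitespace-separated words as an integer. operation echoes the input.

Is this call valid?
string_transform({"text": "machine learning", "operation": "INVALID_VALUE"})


Checking parameter values...
Parameter 'operation' has value 'INVALID_VALUE' not in allowed: upper, lower, reverse, length, word_count, title
Invalid - 'operation' must be one of upper, lower, reverse, length, word_count, title


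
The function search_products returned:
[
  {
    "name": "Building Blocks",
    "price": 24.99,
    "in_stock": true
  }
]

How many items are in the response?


Items: Building Blocks
1


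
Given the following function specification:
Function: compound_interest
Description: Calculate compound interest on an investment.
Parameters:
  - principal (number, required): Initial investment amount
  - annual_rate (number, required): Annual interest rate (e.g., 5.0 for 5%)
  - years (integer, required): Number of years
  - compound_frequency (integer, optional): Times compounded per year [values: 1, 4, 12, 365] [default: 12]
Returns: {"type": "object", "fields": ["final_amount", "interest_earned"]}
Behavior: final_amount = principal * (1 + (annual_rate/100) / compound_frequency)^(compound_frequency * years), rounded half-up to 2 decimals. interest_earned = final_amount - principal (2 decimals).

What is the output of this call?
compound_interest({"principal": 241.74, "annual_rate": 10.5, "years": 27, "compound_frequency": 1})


rate per period = 10.5/100/1 = 0.105 (keep full precision); periods = 1 * 27 = 27
(1 + 0.105)^27 = 14.81772418
final_amount = 241.74 * 14.81772418 = 3582.036644 -> 3582.04
interest_earned = 3582.04 - 241.74 = 3340.30
Output:
{"final_amount": 3582.04, "interest_earned": 3340.3}
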